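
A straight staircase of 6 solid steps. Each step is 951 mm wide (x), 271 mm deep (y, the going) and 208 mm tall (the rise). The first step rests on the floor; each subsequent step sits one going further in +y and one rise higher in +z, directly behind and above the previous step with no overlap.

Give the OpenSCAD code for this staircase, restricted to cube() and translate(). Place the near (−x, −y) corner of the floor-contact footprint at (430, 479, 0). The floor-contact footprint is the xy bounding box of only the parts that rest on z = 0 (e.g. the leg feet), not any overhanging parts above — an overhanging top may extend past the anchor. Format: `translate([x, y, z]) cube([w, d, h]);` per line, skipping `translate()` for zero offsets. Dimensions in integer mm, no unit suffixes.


translate([430, 479, 0]) cube([951, 271, 208]);
translate([430, 750, 208]) cube([951, 271, 208]);
translate([430, 1021, 416]) cube([951, 271, 208]);
translate([430, 1292, 624]) cube([951, 271, 208]);
translate([430, 1563, 832]) cube([951, 271, 208]);
translate([430, 1834, 1040]) cube([951, 271, 208]);


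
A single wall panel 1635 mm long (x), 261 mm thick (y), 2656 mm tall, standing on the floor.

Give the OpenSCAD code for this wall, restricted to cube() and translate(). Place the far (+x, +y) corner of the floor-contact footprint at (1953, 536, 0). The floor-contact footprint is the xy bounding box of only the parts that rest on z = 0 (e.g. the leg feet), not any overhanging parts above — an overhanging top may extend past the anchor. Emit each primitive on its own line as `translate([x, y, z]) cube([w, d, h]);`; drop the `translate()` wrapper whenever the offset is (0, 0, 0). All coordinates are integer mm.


translate([318, 275, 0]) cube([1635, 261, 2656]);


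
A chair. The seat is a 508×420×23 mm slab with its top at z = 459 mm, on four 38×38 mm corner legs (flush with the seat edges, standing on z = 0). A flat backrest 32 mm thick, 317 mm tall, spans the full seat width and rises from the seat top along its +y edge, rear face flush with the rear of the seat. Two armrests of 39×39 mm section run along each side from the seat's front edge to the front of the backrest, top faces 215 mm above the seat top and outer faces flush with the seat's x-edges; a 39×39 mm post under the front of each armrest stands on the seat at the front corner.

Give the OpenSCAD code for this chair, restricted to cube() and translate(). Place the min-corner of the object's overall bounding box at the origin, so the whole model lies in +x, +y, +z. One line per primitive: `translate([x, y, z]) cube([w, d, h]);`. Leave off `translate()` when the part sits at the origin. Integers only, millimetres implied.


translate([0, 0, 436]) cube([508, 420, 23]);
cube([38, 38, 436]);
translate([470, 0, 0]) cube([38, 38, 436]);
translate([0, 382, 0]) cube([38, 38, 436]);
translate([470, 382, 0]) cube([38, 38, 436]);
translate([0, 388, 459]) cube([508, 32, 317]);
translate([0, 0, 635]) cube([39, 388, 39]);
translate([469, 0, 635]) cube([39, 388, 39]);
translate([0, 0, 459]) cube([39, 39, 176]);
translate([469, 0, 459]) cube([39, 39, 176]);


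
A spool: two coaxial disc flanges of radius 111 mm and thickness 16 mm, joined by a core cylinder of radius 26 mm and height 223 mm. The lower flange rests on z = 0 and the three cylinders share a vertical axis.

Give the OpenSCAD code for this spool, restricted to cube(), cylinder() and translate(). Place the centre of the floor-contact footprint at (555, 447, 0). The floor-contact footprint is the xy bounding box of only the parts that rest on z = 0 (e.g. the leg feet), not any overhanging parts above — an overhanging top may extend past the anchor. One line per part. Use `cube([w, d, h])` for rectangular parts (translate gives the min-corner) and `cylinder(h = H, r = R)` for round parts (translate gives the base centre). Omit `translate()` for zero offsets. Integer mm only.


translate([555, 447, 0]) cylinder(h = 16, r = 111);
translate([555, 447, 16]) cylinder(h = 223, r = 26);
translate([555, 447, 239]) cylinder(h = 16, r = 111);


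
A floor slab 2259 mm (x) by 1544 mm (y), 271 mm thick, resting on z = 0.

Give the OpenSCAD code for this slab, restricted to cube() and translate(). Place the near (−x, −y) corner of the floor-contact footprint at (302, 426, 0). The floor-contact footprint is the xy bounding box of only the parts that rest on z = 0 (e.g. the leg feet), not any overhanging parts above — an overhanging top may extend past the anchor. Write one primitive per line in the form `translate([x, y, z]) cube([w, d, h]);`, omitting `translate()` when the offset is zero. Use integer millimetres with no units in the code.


translate([302, 426, 0]) cube([2259, 1544, 271]);


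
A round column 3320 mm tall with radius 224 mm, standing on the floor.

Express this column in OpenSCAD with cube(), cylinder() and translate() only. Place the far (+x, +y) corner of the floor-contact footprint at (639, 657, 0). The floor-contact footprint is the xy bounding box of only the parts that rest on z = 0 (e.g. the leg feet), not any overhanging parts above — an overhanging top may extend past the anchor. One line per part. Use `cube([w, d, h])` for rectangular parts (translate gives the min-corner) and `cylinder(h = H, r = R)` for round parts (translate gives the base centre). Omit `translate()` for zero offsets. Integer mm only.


translate([415, 433, 0]) cylinder(h = 3320, r = 224);


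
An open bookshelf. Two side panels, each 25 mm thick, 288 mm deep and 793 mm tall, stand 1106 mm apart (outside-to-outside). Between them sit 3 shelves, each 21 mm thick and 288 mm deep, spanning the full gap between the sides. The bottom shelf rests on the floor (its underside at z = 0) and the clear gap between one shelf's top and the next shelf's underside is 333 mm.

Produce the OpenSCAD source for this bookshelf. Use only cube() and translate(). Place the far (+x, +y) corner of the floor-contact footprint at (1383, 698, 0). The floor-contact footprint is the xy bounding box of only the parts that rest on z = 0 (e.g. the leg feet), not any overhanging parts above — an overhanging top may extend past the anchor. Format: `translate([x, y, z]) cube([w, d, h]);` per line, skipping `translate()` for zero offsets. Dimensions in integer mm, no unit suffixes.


translate([277, 410, 0]) cube([25, 288, 793]);
translate([1358, 410, 0]) cube([25, 288, 793]);
translate([302, 410, 0]) cube([1056, 288, 21]);
translate([302, 410, 354]) cube([1056, 288, 21]);
translate([302, 410, 708]) cube([1056, 288, 21]);


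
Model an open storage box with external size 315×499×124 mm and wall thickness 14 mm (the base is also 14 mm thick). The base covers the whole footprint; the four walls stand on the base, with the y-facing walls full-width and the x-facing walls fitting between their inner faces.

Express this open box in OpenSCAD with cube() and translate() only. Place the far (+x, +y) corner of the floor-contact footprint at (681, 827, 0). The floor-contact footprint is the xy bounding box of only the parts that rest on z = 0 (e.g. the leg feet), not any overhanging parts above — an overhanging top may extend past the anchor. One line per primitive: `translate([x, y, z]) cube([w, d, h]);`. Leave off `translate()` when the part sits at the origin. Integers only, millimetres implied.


translate([366, 328, 0]) cube([315, 499, 14]);
translate([366, 328, 14]) cube([315, 14, 110]);
translate([366, 813, 14]) cube([315, 14, 110]);
translate([366, 342, 14]) cube([14, 471, 110]);
translate([667, 342, 14]) cube([14, 471, 110]);


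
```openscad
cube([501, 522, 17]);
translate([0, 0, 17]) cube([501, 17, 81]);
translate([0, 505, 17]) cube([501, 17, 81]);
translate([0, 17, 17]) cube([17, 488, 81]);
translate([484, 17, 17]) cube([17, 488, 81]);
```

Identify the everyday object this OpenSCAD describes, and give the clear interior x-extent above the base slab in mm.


An open box. The internal width is 467 mm.

A 501×522 base slab with four walls standing on it — an open box. The base is 501 mm wide and the walls are 17 mm thick, so the internal width is 501 − 2 × 17 = 467 mm.


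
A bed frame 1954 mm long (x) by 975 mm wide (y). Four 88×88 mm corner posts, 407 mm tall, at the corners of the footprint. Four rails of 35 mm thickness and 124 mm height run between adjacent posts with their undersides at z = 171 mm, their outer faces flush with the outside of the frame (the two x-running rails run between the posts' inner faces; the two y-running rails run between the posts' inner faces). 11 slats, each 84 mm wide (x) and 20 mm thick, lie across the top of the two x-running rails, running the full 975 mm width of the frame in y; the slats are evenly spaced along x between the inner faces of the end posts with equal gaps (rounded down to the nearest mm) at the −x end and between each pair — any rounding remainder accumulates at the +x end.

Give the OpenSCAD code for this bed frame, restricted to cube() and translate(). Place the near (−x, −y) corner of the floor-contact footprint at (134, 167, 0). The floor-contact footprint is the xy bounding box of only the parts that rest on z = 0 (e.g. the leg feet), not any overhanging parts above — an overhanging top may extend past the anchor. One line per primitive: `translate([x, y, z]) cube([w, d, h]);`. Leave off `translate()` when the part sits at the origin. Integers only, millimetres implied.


translate([134, 167, 0]) cube([88, 88, 407]);
translate([134, 1054, 0]) cube([88, 88, 407]);
translate([2000, 167, 0]) cube([88, 88, 407]);
translate([2000, 1054, 0]) cube([88, 88, 407]);
translate([222, 167, 171]) cube([1778, 35, 124]);
translate([222, 1107, 171]) cube([1778, 35, 124]);
translate([134, 255, 171]) cube([35, 799, 124]);
translate([2053, 255, 171]) cube([35, 799, 124]);
translate([293, 167, 295]) cube([84, 975, 20]);
translate([448, 167, 295]) cube([84, 975, 20]);
translate([603, 167, 295]) cube([84, 975, 20]);
translate([758, 167, 295]) cube([84, 975, 20]);
translate([913, 167, 295]) cube([84, 975, 20]);
translate([1068, 167, 295]) cube([84, 975, 20]);
translate([1223, 167, 295]) cube([84, 975, 20]);
translate([1378, 167, 295]) cube([84, 975, 20]);
translate([1533, 167, 295]) cube([84, 975, 20]);
translate([1688, 167, 295]) cube([84, 975, 20]);
translate([1843, 167, 295]) cube([84, 975, 20]);


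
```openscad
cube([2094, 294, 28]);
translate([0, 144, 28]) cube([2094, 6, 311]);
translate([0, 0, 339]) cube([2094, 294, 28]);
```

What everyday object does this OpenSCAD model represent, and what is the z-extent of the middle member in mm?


An I-beam. The web height is 311 mm.

Two wide flanges with a thin centred web — an I-beam. Overall 367 mm minus two 28 mm flanges gives a web of 367 − 2·28 = 311 mm.


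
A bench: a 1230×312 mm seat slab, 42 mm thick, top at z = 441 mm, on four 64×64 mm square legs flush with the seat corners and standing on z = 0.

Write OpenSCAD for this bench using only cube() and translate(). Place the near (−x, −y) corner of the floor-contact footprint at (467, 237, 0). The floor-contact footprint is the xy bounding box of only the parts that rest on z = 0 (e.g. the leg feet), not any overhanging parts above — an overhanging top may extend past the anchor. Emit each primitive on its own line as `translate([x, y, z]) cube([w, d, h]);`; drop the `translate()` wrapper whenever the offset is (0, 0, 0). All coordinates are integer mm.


translate([467, 237, 399]) cube([1230, 312, 42]);
translate([467, 237, 0]) cube([64, 64, 399]);
translate([467, 485, 0]) cube([64, 64, 399]);
translate([1633, 237, 0]) cube([64, 64, 399]);
translate([1633, 485, 0]) cube([64, 64, 399]);


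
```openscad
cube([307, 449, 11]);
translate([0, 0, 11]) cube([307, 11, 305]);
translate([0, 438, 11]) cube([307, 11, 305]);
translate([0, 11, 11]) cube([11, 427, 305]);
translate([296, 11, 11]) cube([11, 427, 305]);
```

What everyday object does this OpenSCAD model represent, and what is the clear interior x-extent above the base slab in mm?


An open box. The internal width is 285 mm.

A 307×449 base slab with four walls standing on it — an open box. The base is 307 mm wide and the walls are 11 mm thick, so the internal width is 307 − 2 × 11 = 285 mm.


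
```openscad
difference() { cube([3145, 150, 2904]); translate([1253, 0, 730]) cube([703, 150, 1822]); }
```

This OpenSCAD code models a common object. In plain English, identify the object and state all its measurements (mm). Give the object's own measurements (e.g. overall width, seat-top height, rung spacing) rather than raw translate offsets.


A wall 3145 mm long (x), 150 mm thick (y), 2904 mm tall, with a rectangular window opening cut through it. The opening is 703 mm wide and 1822 mm tall; its sill is at z = 730 mm and its near (−x) edge is 1253 mm from the wall's −x end. The opening passes through the full wall thickness.


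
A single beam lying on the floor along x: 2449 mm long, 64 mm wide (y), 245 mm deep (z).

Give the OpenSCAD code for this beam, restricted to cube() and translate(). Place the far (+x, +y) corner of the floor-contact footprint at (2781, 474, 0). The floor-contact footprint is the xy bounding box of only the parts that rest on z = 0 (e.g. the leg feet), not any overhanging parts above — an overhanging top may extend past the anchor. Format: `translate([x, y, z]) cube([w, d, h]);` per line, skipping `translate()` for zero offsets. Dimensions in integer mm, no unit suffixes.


translate([332, 410, 0]) cube([2449, 64, 245]);


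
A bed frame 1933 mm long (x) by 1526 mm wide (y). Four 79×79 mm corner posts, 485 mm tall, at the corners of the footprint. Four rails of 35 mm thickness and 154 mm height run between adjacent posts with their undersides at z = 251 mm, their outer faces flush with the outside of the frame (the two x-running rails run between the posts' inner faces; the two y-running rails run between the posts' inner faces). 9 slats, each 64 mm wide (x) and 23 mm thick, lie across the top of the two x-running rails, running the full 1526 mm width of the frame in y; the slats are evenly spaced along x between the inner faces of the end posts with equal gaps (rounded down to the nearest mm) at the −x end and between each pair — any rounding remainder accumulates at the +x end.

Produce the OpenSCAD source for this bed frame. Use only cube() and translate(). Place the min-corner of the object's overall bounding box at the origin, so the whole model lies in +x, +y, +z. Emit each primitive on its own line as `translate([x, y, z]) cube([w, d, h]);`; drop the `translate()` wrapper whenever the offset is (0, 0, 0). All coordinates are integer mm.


cube([79, 79, 485]);
translate([0, 1447, 0]) cube([79, 79, 485]);
translate([1854, 0, 0]) cube([79, 79, 485]);
translate([1854, 1447, 0]) cube([79, 79, 485]);
translate([79, 0, 251]) cube([1775, 35, 154]);
translate([79, 1491, 251]) cube([1775, 35, 154]);
translate([0, 79, 251]) cube([35, 1368, 154]);
translate([1898, 79, 251]) cube([35, 1368, 154]);
translate([198, 0, 405]) cube([64, 1526, 23]);
translate([381, 0, 405]) cube([64, 1526, 23]);
translate([564, 0, 405]) cube([64, 1526, 23]);
translate([747, 0, 405]) cube([64, 1526, 23]);
translate([930, 0, 405]) cube([64, 1526, 23]);
translate([1113, 0, 405]) cube([64, 1526, 23]);
translate([1296, 0, 405]) cube([64, 1526, 23]);
translate([1479, 0, 405]) cube([64, 1526, 23]);
translate([1662, 0, 405]) cube([64, 1526, 23]);


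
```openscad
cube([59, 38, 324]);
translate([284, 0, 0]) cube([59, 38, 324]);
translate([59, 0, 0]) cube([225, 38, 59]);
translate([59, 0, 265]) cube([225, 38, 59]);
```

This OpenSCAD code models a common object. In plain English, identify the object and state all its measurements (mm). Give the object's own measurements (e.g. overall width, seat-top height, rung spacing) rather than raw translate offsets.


A rectangular picture frame lying in the x–z plane (depth along y). The opening is 225 mm wide (x) by 206 mm tall (z), surrounded by a border 59 mm wide on all four sides. The frame is 38 mm deep and is made of two full-height vertical stiles with two horizontal rails fitted between them.


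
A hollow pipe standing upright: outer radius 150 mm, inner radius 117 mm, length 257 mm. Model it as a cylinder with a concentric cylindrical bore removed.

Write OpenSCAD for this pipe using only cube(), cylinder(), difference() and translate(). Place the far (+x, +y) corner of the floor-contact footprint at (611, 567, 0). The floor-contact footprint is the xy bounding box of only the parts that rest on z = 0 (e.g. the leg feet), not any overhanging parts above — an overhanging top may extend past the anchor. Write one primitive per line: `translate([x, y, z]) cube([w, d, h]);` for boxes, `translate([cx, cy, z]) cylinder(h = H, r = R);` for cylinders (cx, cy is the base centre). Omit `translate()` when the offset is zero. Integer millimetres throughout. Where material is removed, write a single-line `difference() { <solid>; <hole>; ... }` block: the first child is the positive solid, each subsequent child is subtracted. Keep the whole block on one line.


difference() { translate([461, 417, 0]) cylinder(h = 257, r = 150); translate([461, 417, 0]) cylinder(h = 257, r = 117); }


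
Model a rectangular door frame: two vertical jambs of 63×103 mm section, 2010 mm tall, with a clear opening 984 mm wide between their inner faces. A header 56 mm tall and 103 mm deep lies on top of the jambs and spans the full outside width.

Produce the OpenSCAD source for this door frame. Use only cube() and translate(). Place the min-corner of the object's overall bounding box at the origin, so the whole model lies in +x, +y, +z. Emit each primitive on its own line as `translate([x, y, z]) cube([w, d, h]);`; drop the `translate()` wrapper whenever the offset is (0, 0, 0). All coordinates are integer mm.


cube([63, 103, 2010]);
translate([1047, 0, 0]) cube([63, 103, 2010]);
translate([0, 0, 2010]) cube([1110, 103, 56]);


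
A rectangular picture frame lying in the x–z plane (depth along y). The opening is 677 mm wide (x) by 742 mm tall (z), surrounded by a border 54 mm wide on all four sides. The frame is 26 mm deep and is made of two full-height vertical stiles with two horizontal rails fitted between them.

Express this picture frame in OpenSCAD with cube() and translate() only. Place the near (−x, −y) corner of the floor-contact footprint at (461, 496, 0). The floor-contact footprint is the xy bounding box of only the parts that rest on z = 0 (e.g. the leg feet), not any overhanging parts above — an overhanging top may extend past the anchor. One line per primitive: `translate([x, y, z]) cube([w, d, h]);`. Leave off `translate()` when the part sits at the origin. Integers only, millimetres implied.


translate([461, 496, 0]) cube([54, 26, 850]);
translate([1192, 496, 0]) cube([54, 26, 850]);
translate([515, 496, 0]) cube([677, 26, 54]);
translate([515, 496, 796]) cube([677, 26, 54]);


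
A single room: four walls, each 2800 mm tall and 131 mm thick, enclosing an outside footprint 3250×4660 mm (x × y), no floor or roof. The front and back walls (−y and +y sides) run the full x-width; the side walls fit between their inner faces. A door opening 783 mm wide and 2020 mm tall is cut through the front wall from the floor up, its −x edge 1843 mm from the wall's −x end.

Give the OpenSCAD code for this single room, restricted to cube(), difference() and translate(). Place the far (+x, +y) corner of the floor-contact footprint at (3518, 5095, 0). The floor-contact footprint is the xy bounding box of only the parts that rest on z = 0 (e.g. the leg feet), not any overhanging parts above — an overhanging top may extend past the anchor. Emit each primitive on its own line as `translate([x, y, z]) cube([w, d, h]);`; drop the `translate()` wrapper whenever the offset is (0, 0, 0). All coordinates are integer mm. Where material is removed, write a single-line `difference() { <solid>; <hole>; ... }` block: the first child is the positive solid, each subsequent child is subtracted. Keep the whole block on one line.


difference() { translate([268, 435, 0]) cube([3250, 131, 2800]); translate([2111, 435, 0]) cube([783, 131, 2020]); }
translate([268, 4964, 0]) cube([3250, 131, 2800]);
translate([268, 566, 0]) cube([131, 4398, 2800]);
translate([3387, 566, 0]) cube([131, 4398, 2800]);


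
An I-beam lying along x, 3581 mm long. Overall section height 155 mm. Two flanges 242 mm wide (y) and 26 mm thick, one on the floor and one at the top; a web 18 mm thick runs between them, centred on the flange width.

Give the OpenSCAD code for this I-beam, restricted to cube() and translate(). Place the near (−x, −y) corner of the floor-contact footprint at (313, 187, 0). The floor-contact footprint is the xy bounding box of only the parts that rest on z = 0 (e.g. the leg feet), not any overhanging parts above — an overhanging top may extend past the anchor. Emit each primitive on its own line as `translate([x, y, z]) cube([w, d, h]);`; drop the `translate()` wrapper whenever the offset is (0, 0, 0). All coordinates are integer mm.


translate([313, 187, 0]) cube([3581, 242, 26]);
translate([313, 299, 26]) cube([3581, 18, 103]);
translate([313, 187, 129]) cube([3581, 242, 26]);


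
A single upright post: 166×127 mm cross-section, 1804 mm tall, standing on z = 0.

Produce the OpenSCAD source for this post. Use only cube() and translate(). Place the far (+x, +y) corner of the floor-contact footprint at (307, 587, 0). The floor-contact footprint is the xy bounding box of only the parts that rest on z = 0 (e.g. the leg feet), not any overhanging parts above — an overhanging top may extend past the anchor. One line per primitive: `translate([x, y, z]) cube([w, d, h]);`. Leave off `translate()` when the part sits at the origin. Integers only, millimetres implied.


translate([141, 460, 0]) cube([166, 127, 1804]);


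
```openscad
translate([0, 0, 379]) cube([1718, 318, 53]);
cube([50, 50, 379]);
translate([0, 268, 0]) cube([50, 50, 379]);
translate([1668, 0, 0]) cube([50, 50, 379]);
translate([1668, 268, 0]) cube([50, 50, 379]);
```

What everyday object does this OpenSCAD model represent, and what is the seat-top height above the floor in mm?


A bench. The seat-top height is 432 mm.

A long slab on four corner posts — a bench. The slab sits at z = 379 with thickness 53, so the top is 379 + 53 = 432 mm.


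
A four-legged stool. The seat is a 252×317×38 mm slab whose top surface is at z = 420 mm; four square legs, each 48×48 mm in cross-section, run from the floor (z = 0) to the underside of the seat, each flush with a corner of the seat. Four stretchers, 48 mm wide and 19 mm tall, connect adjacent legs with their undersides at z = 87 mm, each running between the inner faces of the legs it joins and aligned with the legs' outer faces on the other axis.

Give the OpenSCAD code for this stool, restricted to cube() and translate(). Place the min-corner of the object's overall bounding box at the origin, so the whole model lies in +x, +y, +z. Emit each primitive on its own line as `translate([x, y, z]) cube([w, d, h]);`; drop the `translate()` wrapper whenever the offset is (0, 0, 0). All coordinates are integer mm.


translate([0, 0, 382]) cube([252, 317, 38]);
cube([48, 48, 382]);
translate([204, 0, 0]) cube([48, 48, 382]);
translate([0, 269, 0]) cube([48, 48, 382]);
translate([204, 269, 0]) cube([48, 48, 382]);
translate([48, 0, 87]) cube([156, 48, 19]);
translate([48, 269, 87]) cube([156, 48, 19]);
translate([0, 48, 87]) cube([48, 221, 19]);
translate([204, 48, 87]) cube([48, 221, 19]);


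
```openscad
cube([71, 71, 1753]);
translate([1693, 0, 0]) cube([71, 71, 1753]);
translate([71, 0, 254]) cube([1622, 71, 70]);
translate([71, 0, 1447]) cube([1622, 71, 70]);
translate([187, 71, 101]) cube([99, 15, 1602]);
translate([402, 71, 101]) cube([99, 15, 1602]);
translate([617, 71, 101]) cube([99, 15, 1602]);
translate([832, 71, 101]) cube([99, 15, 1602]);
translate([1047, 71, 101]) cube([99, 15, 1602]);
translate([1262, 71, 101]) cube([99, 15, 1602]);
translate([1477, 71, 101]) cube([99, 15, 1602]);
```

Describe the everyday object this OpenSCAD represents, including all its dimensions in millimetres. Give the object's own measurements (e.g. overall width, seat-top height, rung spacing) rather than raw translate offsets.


A fence section. Two 71×71 mm posts, 1753 mm tall, stand on the floor with a clear span of 1622 mm between their inner faces. Two horizontal rails of 71×70 mm section span the gap between the posts with their undersides at z = 254 mm and z = 1447 mm, flush with the posts' −y face. 7 pickets, each 99 mm wide, 15 mm thick and 1602 mm tall, are fixed to the +y face of the rails with their bottoms at z = 101 mm, spaced across the span with a 116 mm gap after the −x post and between neighbouring pickets, with 117 mm left before the +x post.


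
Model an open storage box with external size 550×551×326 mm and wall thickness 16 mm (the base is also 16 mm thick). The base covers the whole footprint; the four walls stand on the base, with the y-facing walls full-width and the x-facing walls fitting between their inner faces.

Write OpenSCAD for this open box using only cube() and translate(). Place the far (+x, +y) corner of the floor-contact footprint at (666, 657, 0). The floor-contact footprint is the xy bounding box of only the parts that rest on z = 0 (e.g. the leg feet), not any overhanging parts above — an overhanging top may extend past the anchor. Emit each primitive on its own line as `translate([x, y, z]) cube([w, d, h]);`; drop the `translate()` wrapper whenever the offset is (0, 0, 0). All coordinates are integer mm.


translate([116, 106, 0]) cube([550, 551, 16]);
translate([116, 106, 16]) cube([550, 16, 310]);
translate([116, 641, 16]) cube([550, 16, 310]);
translate([116, 122, 16]) cube([16, 519, 310]);
translate([650, 122, 16]) cube([16, 519, 310]);


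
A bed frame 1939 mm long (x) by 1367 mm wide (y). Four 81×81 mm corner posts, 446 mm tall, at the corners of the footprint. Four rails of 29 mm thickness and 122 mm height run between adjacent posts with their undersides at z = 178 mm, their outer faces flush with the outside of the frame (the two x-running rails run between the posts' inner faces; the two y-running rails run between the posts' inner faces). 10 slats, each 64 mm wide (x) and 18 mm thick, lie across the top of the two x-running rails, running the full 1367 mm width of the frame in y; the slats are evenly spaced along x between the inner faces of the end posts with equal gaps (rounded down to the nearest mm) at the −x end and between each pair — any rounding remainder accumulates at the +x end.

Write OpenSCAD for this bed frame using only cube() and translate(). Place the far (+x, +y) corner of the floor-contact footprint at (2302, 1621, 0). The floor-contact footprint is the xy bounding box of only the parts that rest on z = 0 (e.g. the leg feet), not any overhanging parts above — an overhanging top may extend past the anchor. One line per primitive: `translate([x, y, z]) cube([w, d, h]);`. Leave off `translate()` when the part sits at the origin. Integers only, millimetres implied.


translate([363, 254, 0]) cube([81, 81, 446]);
translate([363, 1540, 0]) cube([81, 81, 446]);
translate([2221, 254, 0]) cube([81, 81, 446]);
translate([2221, 1540, 0]) cube([81, 81, 446]);
translate([444, 254, 178]) cube([1777, 29, 122]);
translate([444, 1592, 178]) cube([1777, 29, 122]);
translate([363, 335, 178]) cube([29, 1205, 122]);
translate([2273, 335, 178]) cube([29, 1205, 122]);
translate([547, 254, 300]) cube([64, 1367, 18]);
translate([714, 254, 300]) cube([64, 1367, 18]);
translate([881, 254, 300]) cube([64, 1367, 18]);
translate([1048, 254, 300]) cube([64, 1367, 18]);
translate([1215, 254, 300]) cube([64, 1367, 18]);
translate([1382, 254, 300]) cube([64, 1367, 18]);
translate([1549, 254, 300]) cube([64, 1367, 18]);
translate([1716, 254, 300]) cube([64, 1367, 18]);
translate([1883, 254, 300]) cube([64, 1367, 18]);
translate([2050, 254, 300]) cube([64, 1367, 18]);


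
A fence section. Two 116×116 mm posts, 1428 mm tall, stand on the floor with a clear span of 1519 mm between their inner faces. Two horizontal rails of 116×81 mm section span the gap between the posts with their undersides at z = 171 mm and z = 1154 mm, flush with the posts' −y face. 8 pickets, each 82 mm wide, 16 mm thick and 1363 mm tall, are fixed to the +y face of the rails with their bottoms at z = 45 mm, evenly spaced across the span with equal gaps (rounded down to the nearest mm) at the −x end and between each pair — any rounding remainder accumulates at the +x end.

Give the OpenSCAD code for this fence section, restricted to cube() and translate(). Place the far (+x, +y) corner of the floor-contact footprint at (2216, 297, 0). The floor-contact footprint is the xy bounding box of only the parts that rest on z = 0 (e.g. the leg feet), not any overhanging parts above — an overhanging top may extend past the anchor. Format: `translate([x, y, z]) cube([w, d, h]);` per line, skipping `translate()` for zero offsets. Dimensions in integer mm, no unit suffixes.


translate([465, 181, 0]) cube([116, 116, 1428]);
translate([2100, 181, 0]) cube([116, 116, 1428]);
translate([581, 181, 171]) cube([1519, 116, 81]);
translate([581, 181, 1154]) cube([1519, 116, 81]);
translate([676, 297, 45]) cube([82, 16, 1363]);
translate([853, 297, 45]) cube([82, 16, 1363]);
translate([1030, 297, 45]) cube([82, 16, 1363]);
translate([1207, 297, 45]) cube([82, 16, 1363]);
translate([1384, 297, 45]) cube([82, 16, 1363]);
translate([1561, 297, 45]) cube([82, 16, 1363]);
translate([1738, 297, 45]) cube([82, 16, 1363]);
translate([1915, 297, 45]) cube([82, 16, 1363]);


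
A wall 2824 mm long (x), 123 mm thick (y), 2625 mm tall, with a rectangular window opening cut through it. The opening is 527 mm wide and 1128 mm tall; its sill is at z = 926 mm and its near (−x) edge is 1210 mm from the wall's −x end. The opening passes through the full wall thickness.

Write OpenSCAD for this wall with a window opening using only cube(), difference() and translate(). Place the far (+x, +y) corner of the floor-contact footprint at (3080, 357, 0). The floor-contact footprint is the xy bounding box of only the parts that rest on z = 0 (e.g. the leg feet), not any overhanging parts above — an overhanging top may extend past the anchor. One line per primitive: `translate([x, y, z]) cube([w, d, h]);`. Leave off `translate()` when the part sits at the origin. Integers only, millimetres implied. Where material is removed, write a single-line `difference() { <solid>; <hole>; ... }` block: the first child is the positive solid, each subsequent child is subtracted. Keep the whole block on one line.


difference() { translate([256, 234, 0]) cube([2824, 123, 2625]); translate([1466, 234, 926]) cube([527, 123, 1128]); }


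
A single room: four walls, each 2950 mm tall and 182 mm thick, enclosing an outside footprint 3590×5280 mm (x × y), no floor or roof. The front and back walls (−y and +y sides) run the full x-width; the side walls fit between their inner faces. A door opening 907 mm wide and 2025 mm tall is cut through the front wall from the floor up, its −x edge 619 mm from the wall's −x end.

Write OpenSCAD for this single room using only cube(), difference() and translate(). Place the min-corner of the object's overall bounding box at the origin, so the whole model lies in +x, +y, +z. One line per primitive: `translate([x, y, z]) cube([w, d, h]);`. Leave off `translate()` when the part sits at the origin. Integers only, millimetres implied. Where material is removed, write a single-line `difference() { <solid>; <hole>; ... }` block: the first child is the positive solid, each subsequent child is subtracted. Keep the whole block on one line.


difference() { cube([3590, 182, 2950]); translate([619, 0, 0]) cube([907, 182, 2025]); }
translate([0, 5098, 0]) cube([3590, 182, 2950]);
translate([0, 182, 0]) cube([182, 4916, 2950]);
translate([3408, 182, 0]) cube([182, 4916, 2950]);


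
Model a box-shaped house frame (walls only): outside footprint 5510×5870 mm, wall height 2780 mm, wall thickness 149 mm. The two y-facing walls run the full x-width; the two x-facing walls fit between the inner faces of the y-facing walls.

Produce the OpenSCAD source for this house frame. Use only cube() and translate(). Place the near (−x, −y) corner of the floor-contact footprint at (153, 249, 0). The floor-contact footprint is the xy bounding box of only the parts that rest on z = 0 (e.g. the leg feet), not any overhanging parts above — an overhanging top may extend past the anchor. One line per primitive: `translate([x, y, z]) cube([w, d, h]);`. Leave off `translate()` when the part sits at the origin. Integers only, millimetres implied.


translate([153, 249, 0]) cube([5510, 149, 2780]);
translate([153, 5970, 0]) cube([5510, 149, 2780]);
translate([153, 398, 0]) cube([149, 5572, 2780]);
translate([5514, 398, 0]) cube([149, 5572, 2780]);


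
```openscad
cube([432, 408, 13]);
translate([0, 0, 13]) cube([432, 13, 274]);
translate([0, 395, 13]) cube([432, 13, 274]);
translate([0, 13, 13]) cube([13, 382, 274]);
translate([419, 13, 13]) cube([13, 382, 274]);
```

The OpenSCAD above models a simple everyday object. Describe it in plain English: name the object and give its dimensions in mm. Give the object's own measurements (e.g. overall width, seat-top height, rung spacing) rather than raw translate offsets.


An open-topped rectangular box: outside dimensions 432×408×287 mm, with a uniform wall and base thickness of 13 mm. The base is a full 432×408 slab on the floor; four walls sit on top of the base. The front and back walls (the −y and +y sides) span the full width; the two side walls fit between them.


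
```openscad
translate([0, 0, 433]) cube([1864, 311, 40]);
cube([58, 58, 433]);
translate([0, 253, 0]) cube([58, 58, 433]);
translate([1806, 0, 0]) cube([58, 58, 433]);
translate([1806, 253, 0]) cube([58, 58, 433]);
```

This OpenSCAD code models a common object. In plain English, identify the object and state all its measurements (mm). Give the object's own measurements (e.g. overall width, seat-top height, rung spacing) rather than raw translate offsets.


A long wooden bench with a 1864 mm (x) × 311 mm (y) seat, 40 mm thick, its top surface 473 mm above the floor. Four 58 mm square legs at the seat corners, flush with the edges, run from z = 0 to the seat underside.


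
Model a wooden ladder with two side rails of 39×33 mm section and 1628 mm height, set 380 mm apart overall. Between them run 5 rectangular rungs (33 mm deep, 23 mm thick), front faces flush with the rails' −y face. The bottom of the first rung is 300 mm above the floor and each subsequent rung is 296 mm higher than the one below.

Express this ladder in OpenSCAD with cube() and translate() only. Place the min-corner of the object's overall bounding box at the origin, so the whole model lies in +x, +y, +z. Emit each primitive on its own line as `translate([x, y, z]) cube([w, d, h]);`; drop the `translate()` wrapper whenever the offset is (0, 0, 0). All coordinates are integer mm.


cube([39, 33, 1628]);
translate([341, 0, 0]) cube([39, 33, 1628]);
translate([39, 0, 300]) cube([302, 33, 23]);
translate([39, 0, 596]) cube([302, 33, 23]);
translate([39, 0, 892]) cube([302, 33, 23]);
translate([39, 0, 1188]) cube([302, 33, 23]);
translate([39, 0, 1484]) cube([302, 33, 23]);


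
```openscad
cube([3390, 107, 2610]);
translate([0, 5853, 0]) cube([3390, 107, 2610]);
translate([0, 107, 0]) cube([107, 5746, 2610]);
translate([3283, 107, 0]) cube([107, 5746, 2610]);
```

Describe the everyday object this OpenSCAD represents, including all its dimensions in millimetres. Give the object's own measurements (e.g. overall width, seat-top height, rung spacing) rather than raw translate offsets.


The wall frame of a small rectangular building: four walls, each 2610 mm tall and 107 mm thick, enclosing a footprint 3390 mm (x) by 5960 mm (y) outside-to-outside, with no floor or roof. The front and back walls (the −y and +y sides) span the full width; the two side walls fit between them.


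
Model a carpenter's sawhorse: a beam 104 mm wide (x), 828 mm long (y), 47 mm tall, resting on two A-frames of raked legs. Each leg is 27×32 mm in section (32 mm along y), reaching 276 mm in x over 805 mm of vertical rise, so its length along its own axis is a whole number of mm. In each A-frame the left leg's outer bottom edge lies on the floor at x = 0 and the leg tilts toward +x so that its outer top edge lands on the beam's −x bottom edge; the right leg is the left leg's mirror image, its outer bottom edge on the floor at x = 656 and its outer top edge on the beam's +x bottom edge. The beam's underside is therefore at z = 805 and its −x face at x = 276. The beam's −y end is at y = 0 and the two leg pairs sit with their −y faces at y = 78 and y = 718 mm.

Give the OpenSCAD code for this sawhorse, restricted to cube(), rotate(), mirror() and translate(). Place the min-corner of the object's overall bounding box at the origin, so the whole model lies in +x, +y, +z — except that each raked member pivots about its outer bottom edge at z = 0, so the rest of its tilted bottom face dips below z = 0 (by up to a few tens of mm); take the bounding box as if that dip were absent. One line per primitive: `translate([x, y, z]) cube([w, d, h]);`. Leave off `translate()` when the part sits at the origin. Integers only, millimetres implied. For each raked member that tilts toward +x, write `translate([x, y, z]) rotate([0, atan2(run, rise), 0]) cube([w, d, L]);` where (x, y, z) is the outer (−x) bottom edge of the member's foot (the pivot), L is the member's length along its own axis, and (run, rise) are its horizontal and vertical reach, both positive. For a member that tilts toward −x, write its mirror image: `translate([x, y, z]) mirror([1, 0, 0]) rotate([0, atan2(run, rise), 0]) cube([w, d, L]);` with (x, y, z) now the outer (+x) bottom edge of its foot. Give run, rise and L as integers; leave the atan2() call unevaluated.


translate([276, 0, 805]) cube([104, 828, 47]);
translate([0, 78, 0]) rotate([0, atan2(276, 805), 0]) cube([27, 32, 851]);
translate([656, 78, 0]) mirror([1, 0, 0]) rotate([0, atan2(276, 805), 0]) cube([27, 32, 851]);
translate([0, 718, 0]) rotate([0, atan2(276, 805), 0]) cube([27, 32, 851]);
translate([656, 718, 0]) mirror([1, 0, 0]) rotate([0, atan2(276, 805), 0]) cube([27, 32, 851]);


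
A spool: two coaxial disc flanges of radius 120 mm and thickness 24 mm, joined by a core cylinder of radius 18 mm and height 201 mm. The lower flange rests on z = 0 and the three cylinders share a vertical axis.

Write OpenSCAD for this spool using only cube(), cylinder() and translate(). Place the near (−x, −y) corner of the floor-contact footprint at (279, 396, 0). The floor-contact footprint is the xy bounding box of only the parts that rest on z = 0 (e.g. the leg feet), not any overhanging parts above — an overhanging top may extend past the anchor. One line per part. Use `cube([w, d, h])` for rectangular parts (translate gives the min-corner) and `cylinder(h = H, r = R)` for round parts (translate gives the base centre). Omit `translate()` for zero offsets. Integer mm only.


translate([399, 516, 0]) cylinder(h = 24, r = 120);
translate([399, 516, 24]) cylinder(h = 201, r = 18);
translate([399, 516, 225]) cylinder(h = 24, r = 120);


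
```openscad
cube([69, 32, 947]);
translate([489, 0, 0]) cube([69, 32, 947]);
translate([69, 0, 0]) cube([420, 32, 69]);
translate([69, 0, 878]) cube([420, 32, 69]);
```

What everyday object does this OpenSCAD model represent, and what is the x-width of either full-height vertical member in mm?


A picture frame. The border width is 69 mm.

Four thin pieces enclosing a rectangular opening — a picture frame. The two full-height stiles are 947 mm tall; the top rail sits at z = 878 and is 69 mm tall, so the border above the opening is 947 − 878 = 69 mm, matching the stile x-width.


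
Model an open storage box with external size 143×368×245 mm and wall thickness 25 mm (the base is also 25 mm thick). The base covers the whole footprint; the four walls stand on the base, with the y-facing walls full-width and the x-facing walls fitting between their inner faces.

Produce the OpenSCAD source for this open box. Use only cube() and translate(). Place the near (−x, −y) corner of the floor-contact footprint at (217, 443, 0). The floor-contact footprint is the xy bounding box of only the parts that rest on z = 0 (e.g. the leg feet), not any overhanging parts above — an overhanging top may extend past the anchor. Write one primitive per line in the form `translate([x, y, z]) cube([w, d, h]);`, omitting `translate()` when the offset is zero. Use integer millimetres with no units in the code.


translate([217, 443, 0]) cube([143, 368, 25]);
translate([217, 443, 25]) cube([143, 25, 220]);
translate([217, 786, 25]) cube([143, 25, 220]);
translate([217, 468, 25]) cube([25, 318, 220]);
translate([335, 468, 25]) cube([25, 318, 220]);
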